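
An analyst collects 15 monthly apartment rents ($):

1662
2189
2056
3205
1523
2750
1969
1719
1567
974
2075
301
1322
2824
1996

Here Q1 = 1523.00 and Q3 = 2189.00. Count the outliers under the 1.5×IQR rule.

IQR = 666.00; fences at 1523.00 − 999.00 = 524.00 and 2189.00 + 999.00 = 3188.00.
Outside the cutoffs: 301, 3205.

2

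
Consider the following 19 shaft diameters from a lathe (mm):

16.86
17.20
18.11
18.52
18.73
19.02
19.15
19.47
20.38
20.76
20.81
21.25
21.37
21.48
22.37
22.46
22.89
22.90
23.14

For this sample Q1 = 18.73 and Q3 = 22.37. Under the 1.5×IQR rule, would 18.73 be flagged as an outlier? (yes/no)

no

IQR = Q3 − Q1 = 22.37 − 18.73 = 3.64.
Lower fence = Q1 − 1.5·IQR = 18.73 − 5.46 = 13.27.
Upper fence = Q3 + 1.5·IQR = 22.37 + 5.46 = 27.83.
18.73 lies within [13.27, 27.83].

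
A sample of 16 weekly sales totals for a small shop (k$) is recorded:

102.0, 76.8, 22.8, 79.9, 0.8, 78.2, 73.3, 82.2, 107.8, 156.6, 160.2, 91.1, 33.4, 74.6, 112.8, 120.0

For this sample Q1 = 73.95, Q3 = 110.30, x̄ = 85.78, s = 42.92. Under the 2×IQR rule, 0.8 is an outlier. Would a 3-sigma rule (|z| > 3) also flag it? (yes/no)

z = (0.8 − 85.78) / 42.92 = -1.98.
|z| = 1.98 ≤ 3.

no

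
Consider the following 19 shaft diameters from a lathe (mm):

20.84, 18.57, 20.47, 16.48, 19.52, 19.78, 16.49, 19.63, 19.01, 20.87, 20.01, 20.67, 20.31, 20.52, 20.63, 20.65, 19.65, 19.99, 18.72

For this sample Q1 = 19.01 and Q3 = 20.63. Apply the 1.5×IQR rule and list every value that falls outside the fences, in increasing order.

16.48, 16.49

IQR = Q3 − Q1 = 20.63 − 19.01 = 1.62.
Lower fence = Q1 − 1.5·IQR = 19.01 − 2.43 = 16.58.
Upper fence = Q3 + 1.5·IQR = 20.63 + 2.43 = 23.06.
16.48 < 16.58 → outlier.
16.49 < 16.58 → outlier.
All remaining values lie within [16.58, 23.06].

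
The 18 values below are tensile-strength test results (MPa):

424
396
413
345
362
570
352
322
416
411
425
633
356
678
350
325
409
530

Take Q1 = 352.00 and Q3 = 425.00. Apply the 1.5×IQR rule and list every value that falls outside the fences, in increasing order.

570, 633, 678

IQR = Q3 − Q1 = 425.00 − 352.00 = 73.00.
Lower fence = Q1 − 1.5·IQR = 352.00 − 109.50 = 242.50.
Upper fence = Q3 + 1.5·IQR = 425.00 + 109.50 = 534.50.
570 > 534.50 → outlier.
633 > 534.50 → outlier.
678 > 534.50 → outlier.
All remaining values lie within [242.50, 534.50].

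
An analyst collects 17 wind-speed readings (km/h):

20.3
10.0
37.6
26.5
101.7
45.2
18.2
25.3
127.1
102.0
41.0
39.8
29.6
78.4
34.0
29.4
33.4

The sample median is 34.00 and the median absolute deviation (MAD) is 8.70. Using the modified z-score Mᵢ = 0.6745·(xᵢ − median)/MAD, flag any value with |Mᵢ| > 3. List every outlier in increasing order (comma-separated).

78.4, 101.7, 102.0, 127.1

|Mᵢ| > 3 ⇔ |xᵢ − 34.00| > 3·8.70/0.6745 = 38.70.
So outliers lie outside [-4.70, 72.70].
78.4: M = 3.44 → outlier.
101.7: M = 5.25 → outlier.
102.0: M = 5.27 → outlier.
127.1: M = 7.22 → outlier.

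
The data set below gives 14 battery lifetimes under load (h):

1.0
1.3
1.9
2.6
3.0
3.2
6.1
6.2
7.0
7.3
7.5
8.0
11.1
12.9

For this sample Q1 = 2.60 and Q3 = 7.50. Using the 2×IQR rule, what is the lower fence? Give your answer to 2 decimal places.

-7.20

IQR = Q3 − Q1 = 7.50 − 2.60 = 4.90.
Lower fence = Q1 − 2·IQR = 2.60 − 9.80 = -7.20.
Upper fence = Q3 + 2·IQR = 7.50 + 9.80 = 17.30.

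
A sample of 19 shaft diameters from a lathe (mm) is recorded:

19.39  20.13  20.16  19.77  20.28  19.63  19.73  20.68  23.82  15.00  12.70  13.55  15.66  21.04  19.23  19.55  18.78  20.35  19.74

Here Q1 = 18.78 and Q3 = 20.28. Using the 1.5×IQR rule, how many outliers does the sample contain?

IQR = 1.50; fences at 18.78 − 2.25 = 16.53 and 20.28 + 2.25 = 22.53.
Outside the cutoffs: 12.70, 13.55, 15.00, 15.66, 23.82.

5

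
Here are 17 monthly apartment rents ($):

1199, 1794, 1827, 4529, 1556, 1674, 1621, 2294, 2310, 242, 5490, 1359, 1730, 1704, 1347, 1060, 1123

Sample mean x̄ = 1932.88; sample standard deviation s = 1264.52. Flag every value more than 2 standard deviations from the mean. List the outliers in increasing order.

4529, 5490

Cutoffs at x̄ ± 2s: 1932.88 ± 2·1264.52 = [-596.16, 4461.92].
4529: z = 2.05, |z| > 2 → outlier.
5490: z = 2.81, |z| > 2 → outlier.
Every other value lies within [-596.16, 4461.92].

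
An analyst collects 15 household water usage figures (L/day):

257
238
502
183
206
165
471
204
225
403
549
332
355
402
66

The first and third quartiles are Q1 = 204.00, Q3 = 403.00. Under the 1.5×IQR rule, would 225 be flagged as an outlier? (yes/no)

no

IQR = Q3 − Q1 = 403.00 − 204.00 = 199.00.
Lower fence = Q1 − 1.5·IQR = 204.00 − 298.50 = -94.50.
Upper fence = Q3 + 1.5·IQR = 403.00 + 298.50 = 701.50.
225 lies within [-94.50, 701.50].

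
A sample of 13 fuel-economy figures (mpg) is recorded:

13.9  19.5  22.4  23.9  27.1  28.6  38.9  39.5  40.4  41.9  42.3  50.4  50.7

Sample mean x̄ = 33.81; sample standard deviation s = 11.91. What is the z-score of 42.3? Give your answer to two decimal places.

z = (42.3 − 33.81) / 11.91 = 0.71.

0.71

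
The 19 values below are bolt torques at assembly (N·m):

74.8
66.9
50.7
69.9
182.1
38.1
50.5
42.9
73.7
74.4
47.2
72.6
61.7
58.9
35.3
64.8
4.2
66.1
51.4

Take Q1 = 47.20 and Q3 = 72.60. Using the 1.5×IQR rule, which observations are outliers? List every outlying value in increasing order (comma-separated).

4.2, 182.1

IQR = Q3 − Q1 = 72.60 − 47.20 = 25.40.
Lower fence = Q1 − 1.5·IQR = 47.20 − 38.10 = 9.10.
Upper fence = Q3 + 1.5·IQR = 72.60 + 38.10 = 110.70.
4.2 < 9.10 → outlier.
182.1 > 110.70 → outlier.
All remaining values lie within [9.10, 110.70].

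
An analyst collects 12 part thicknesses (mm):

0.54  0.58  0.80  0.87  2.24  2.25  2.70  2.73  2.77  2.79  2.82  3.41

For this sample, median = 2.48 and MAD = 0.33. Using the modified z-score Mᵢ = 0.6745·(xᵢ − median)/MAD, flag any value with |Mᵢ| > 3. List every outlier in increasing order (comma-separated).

|Mᵢ| > 3 ⇔ |xᵢ − 2.48| > 3·0.33/0.6745 = 1.47.
So outliers lie outside [1.01, 3.95].
0.54: M = -3.97 → outlier.
0.58: M = -3.88 → outlier.
0.80: M = -3.43 → outlier.
0.87: M = -3.29 → outlier.

0.54, 0.58, 0.80, 0.87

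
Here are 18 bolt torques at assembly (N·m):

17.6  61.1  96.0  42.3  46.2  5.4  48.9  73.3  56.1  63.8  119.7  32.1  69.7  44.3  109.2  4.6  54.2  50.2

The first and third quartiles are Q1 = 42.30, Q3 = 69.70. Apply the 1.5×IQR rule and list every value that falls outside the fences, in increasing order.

IQR = Q3 − Q1 = 69.70 − 42.30 = 27.40.
Lower fence = Q1 − 1.5·IQR = 42.30 − 41.10 = 1.20.
Upper fence = Q3 + 1.5·IQR = 69.70 + 41.10 = 110.80.
119.7 > 110.80 → outlier.
All remaining values lie within [1.20, 110.80].

119.7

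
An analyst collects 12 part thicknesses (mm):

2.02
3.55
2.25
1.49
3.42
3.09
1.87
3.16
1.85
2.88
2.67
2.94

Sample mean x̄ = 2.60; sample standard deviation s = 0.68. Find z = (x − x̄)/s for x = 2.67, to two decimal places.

0.10

z = (2.67 − 2.60) / 0.68 = 0.10.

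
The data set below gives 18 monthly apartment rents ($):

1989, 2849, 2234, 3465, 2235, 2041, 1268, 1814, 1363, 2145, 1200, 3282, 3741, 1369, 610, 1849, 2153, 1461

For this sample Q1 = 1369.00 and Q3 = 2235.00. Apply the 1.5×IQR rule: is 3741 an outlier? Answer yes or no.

yes

IQR = Q3 − Q1 = 2235.00 − 1369.00 = 866.00.
Lower fence = Q1 − 1.5·IQR = 1369.00 − 1299.00 = 70.00.
Upper fence = Q3 + 1.5·IQR = 2235.00 + 1299.00 = 3534.00.
3741 lies above the upper fence.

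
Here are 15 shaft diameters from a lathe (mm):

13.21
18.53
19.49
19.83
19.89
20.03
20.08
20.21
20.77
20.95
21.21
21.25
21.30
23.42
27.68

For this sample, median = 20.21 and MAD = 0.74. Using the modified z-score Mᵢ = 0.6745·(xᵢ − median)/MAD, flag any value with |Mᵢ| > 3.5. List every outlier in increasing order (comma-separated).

13.21, 27.68

|Mᵢ| > 3.5 ⇔ |xᵢ − 20.21| > 3.5·0.74/0.6745 = 3.84.
So outliers lie outside [16.37, 24.05].
13.21: M = -6.38 → outlier.
27.68: M = 6.81 → outlier.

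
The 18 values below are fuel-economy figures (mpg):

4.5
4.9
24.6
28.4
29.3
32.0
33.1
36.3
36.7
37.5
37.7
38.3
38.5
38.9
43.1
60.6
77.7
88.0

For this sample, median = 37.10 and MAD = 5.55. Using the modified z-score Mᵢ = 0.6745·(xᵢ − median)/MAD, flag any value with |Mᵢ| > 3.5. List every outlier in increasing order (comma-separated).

|Mᵢ| > 3.5 ⇔ |xᵢ − 37.10| > 3.5·5.55/0.6745 = 28.80.
So outliers lie outside [8.30, 65.90].
4.5: M = -3.96 → outlier.
4.9: M = -3.91 → outlier.
77.7: M = 4.93 → outlier.
88.0: M = 6.19 → outlier.

4.5, 4.9, 77.7, 88.0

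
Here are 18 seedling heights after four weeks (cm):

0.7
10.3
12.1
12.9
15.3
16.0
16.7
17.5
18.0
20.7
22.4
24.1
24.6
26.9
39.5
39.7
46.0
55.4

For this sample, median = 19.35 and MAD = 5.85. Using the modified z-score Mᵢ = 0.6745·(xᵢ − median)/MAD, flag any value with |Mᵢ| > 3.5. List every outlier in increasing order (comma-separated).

|Mᵢ| > 3.5 ⇔ |xᵢ − 19.35| > 3.5·5.85/0.6745 = 30.36.
So outliers lie outside [-11.01, 49.71].
55.4: M = 4.16 → outlier.

55.4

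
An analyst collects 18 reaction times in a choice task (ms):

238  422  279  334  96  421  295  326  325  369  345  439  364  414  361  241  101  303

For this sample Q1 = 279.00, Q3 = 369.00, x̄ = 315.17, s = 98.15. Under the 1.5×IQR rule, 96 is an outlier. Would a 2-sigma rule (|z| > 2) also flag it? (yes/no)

yes

z = (96 − 315.17) / 98.15 = -2.23.
|z| = 2.23 > 2.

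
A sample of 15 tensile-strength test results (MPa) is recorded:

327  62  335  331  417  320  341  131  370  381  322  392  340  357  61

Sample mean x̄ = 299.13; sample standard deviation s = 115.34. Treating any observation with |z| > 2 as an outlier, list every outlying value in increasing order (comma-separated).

61, 62

Cutoffs at x̄ ± 2s: 299.13 ± 2·115.34 = [68.45, 529.81].
61: z = -2.06, |z| > 2 → outlier.
62: z = -2.06, |z| > 2 → outlier.
Every other value lies within [68.45, 529.81].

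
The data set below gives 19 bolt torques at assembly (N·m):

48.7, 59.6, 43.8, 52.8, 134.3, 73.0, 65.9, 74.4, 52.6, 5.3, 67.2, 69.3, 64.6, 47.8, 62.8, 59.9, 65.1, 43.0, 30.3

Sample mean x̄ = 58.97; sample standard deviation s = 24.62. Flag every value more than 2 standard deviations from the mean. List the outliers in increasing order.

Cutoffs at x̄ ± 2s: 58.97 ± 2·24.62 = [9.73, 108.21].
5.3: z = -2.18, |z| > 2 → outlier.
134.3: z = 3.06, |z| > 2 → outlier.
Every other value lies within [9.73, 108.21].

5.3, 134.3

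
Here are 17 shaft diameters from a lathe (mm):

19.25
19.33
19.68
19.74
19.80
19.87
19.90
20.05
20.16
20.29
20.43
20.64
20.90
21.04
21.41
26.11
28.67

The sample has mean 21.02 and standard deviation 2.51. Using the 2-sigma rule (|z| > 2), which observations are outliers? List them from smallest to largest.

26.11, 28.67

Cutoffs at x̄ ± 2s: 21.02 ± 2·2.51 = [16.00, 26.04].
26.11: z = 2.03, |z| > 2 → outlier.
28.67: z = 3.05, |z| > 2 → outlier.
Every other value lies within [16.00, 26.04].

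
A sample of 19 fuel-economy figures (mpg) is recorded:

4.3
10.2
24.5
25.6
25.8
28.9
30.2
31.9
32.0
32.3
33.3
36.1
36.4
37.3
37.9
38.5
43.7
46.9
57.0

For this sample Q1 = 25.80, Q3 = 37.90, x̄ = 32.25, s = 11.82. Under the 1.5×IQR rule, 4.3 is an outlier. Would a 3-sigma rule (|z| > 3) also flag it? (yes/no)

z = (4.3 − 32.25) / 11.82 = -2.36.
|z| = 2.36 ≤ 3.

no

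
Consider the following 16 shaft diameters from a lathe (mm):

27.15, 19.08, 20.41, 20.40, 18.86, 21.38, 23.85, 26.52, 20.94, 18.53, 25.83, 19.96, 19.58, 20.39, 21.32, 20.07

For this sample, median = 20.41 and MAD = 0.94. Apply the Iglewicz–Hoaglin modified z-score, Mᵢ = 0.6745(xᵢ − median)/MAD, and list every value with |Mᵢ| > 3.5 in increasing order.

|Mᵢ| > 3.5 ⇔ |xᵢ − 20.41| > 3.5·0.94/0.6745 = 4.88.
So outliers lie outside [15.53, 25.29].
25.83: M = 3.89 → outlier.
26.52: M = 4.38 → outlier.
27.15: M = 4.84 → outlier.

25.83, 26.52, 27.15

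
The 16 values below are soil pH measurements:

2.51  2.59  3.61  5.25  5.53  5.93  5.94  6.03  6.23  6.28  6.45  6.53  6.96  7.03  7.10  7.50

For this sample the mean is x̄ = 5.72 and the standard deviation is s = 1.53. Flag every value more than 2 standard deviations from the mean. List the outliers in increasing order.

Cutoffs at x̄ ± 2s: 5.72 ± 2·1.53 = [2.66, 8.78].
2.51: z = -2.10, |z| > 2 → outlier.
2.59: z = -2.05, |z| > 2 → outlier.
Every other value lies within [2.66, 8.78].

2.51, 2.59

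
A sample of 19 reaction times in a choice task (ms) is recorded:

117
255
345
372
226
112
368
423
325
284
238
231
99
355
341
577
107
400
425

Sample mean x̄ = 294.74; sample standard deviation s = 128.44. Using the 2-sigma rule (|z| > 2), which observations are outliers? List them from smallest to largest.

577

Cutoffs at x̄ ± 2s: 294.74 ± 2·128.44 = [37.86, 551.62].
577: z = 2.20, |z| > 2 → outlier.
Every other value lies within [37.86, 551.62].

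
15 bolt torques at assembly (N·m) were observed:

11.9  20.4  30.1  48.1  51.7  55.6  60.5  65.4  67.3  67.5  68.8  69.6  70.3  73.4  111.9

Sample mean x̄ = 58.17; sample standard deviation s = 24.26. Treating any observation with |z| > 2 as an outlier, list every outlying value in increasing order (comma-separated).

Cutoffs at x̄ ± 2s: 58.17 ± 2·24.26 = [9.65, 106.69].
111.9: z = 2.21, |z| > 2 → outlier.
Every other value lies within [9.65, 106.69].

111.9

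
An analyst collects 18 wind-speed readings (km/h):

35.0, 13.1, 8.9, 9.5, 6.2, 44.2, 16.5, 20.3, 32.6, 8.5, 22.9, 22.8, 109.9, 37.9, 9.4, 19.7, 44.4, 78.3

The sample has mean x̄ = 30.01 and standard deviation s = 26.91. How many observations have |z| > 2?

1

Cutoffs: x̄ ± 2s = [-23.81, 83.83].
Outside the cutoffs: 109.9.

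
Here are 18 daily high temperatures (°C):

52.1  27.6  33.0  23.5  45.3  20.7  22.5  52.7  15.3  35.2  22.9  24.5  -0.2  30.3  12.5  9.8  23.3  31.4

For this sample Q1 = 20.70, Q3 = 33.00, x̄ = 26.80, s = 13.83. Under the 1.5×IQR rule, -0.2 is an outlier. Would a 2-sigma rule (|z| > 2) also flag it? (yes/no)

z = (-0.2 − 26.80) / 13.83 = -1.95.
|z| = 1.95 ≤ 2.

no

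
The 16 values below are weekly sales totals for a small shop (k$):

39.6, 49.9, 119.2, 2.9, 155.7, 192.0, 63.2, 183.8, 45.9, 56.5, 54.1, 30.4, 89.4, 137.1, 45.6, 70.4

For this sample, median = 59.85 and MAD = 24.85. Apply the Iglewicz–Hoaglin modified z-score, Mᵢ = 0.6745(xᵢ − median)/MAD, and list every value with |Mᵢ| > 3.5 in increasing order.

|Mᵢ| > 3.5 ⇔ |xᵢ − 59.85| > 3.5·24.85/0.6745 = 128.95.
So outliers lie outside [-69.10, 188.80].
192.0: M = 3.59 → outlier.

192.0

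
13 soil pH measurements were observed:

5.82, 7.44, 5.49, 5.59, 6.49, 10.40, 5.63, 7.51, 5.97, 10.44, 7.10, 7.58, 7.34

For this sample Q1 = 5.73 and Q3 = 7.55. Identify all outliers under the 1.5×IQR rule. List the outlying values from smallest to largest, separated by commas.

10.40, 10.44

IQR = Q3 − Q1 = 7.55 − 5.73 = 1.82.
Lower fence = Q1 − 1.5·IQR = 5.73 − 2.73 = 3.00.
Upper fence = Q3 + 1.5·IQR = 7.55 + 2.73 = 10.28.
10.40 > 10.28 → outlier.
10.44 > 10.28 → outlier.
All remaining values lie within [3.00, 10.28].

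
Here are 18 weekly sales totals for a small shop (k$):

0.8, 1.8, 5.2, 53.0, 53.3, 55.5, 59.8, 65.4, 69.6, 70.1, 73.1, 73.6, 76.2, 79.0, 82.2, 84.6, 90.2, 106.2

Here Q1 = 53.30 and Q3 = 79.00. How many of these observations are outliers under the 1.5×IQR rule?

3

IQR = 25.70; fences at 53.30 − 38.55 = 14.75 and 79.00 + 38.55 = 117.55.
Outside the cutoffs: 0.8, 1.8, 5.2.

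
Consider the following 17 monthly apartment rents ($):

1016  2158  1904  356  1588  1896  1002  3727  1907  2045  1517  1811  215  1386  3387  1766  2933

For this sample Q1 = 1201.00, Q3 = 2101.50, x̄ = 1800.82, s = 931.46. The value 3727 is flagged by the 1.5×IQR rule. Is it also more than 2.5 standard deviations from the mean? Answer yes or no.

z = (3727 − 1800.82) / 931.46 = 2.07.
|z| = 2.07 ≤ 2.5.

no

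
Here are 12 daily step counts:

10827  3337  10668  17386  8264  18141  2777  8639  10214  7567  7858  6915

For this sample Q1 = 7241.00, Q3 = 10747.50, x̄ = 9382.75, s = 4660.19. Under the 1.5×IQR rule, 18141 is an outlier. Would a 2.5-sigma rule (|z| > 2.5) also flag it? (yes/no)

no

z = (18141 − 9382.75) / 4660.19 = 1.88.
|z| = 1.88 ≤ 2.5.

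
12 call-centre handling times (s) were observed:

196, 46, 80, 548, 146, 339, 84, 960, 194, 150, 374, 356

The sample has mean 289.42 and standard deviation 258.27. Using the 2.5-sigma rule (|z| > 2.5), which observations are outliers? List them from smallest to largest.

Cutoffs at x̄ ± 2.5s: 289.42 ± 2.5·258.27 = [-356.255, 935.095].
960: z = 2.60, |z| > 2.5 → outlier.
Every other value lies within [-356.255, 935.095].

960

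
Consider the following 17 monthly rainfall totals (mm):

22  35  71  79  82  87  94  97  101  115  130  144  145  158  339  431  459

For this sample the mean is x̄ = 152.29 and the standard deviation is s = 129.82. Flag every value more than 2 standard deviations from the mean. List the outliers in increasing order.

Cutoffs at x̄ ± 2s: 152.29 ± 2·129.82 = [-107.35, 411.93].
431: z = 2.15, |z| > 2 → outlier.
459: z = 2.36, |z| > 2 → outlier.
Every other value lies within [-107.35, 411.93].

431, 459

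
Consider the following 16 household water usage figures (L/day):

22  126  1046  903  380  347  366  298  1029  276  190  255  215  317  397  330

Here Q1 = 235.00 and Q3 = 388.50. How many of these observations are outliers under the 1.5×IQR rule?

3

IQR = 153.50; fences at 235.00 − 230.25 = 4.75 and 388.50 + 230.25 = 618.75.
Outside the cutoffs: 903, 1029, 1046.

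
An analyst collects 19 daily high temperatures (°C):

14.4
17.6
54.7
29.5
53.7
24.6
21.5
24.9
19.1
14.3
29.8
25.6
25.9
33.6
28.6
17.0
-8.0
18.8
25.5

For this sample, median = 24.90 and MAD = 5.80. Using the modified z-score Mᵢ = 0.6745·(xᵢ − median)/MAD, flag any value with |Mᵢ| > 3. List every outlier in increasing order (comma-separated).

|Mᵢ| > 3 ⇔ |xᵢ − 24.90| > 3·5.80/0.6745 = 25.80.
So outliers lie outside [-0.90, 50.70].
-8.0: M = -3.83 → outlier.
53.7: M = 3.35 → outlier.
54.7: M = 3.47 → outlier.

-8.0, 53.7, 54.7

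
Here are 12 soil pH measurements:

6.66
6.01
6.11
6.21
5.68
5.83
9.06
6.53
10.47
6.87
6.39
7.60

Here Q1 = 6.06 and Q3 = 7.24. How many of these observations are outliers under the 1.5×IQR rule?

2

IQR = 1.18; fences at 6.06 − 1.77 = 4.29 and 7.24 + 1.77 = 9.01.
Outside the cutoffs: 9.06, 10.47.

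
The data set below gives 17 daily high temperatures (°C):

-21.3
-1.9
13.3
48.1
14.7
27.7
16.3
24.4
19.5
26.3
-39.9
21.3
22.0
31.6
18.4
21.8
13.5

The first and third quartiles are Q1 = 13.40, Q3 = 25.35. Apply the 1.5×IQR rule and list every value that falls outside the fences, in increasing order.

-39.9, -21.3, 48.1

IQR = Q3 − Q1 = 25.35 − 13.40 = 11.95.
Lower fence = Q1 − 1.5·IQR = 13.40 − 17.925 = -4.525.
Upper fence = Q3 + 1.5·IQR = 25.35 + 17.925 = 43.275.
-39.9 < -4.525 → outlier.
-21.3 < -4.525 → outlier.
48.1 > 43.275 → outlier.
All remaining values lie within [-4.525, 43.275].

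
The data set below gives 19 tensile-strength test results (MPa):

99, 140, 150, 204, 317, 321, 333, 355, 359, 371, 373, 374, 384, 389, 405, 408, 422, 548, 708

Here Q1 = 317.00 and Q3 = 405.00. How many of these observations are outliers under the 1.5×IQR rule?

IQR = 88.00; fences at 317.00 − 132.00 = 185.00 and 405.00 + 132.00 = 537.00.
Outside the cutoffs: 99, 140, 150, 548, 708.

5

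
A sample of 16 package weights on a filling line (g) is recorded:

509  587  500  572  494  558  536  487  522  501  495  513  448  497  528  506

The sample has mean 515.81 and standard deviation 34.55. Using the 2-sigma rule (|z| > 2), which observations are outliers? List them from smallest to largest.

587

Cutoffs at x̄ ± 2s: 515.81 ± 2·34.55 = [446.71, 584.91].
587: z = 2.06, |z| > 2 → outlier.
Every other value lies within [446.71, 584.91].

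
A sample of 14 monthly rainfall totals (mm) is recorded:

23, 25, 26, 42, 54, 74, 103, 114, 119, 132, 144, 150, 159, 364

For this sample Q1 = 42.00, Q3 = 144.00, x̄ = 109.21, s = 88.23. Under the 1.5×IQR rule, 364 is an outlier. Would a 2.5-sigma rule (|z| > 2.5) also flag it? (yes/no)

yes

z = (364 − 109.21) / 88.23 = 2.89.
|z| = 2.89 > 2.5.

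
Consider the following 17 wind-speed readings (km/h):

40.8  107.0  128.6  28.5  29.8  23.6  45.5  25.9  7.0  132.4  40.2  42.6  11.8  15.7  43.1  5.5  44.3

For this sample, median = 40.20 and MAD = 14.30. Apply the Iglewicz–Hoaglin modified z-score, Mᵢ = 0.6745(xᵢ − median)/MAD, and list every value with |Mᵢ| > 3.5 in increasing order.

|Mᵢ| > 3.5 ⇔ |xᵢ − 40.20| > 3.5·14.30/0.6745 = 74.20.
So outliers lie outside [-34.00, 114.40].
128.6: M = 4.17 → outlier.
132.4: M = 4.35 → outlier.

128.6, 132.4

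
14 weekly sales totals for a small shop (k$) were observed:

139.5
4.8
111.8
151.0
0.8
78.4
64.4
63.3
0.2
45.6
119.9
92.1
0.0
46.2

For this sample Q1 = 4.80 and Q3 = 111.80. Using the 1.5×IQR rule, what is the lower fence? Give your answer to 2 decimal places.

-155.70

IQR = Q3 − Q1 = 111.80 − 4.80 = 107.00.
Lower fence = Q1 − 1.5·IQR = 4.80 − 160.50 = -155.70.
Upper fence = Q3 + 1.5·IQR = 111.80 + 160.50 = 272.30.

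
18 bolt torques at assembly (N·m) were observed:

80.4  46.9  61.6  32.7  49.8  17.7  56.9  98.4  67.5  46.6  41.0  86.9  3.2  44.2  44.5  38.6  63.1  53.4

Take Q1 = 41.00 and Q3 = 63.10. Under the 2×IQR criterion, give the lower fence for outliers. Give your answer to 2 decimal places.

-3.20

IQR = Q3 − Q1 = 63.10 − 41.00 = 22.10.
Lower fence = Q1 − 2·IQR = 41.00 − 44.20 = -3.20.
Upper fence = Q3 + 2·IQR = 63.10 + 44.20 = 107.30.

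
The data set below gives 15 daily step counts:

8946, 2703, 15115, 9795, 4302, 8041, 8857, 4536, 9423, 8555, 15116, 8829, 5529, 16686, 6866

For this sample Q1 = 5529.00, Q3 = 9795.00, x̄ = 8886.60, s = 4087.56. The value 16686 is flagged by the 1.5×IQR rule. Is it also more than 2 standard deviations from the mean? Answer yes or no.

no

z = (16686 − 8886.60) / 4087.56 = 1.91.
|z| = 1.91 ≤ 2.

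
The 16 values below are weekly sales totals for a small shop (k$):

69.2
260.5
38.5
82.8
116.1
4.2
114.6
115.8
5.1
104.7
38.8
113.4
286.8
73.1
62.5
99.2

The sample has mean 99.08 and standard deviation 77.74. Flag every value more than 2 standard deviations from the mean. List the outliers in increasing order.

260.5, 286.8

Cutoffs at x̄ ± 2s: 99.08 ± 2·77.74 = [-56.40, 254.56].
260.5: z = 2.08, |z| > 2 → outlier.
286.8: z = 2.41, |z| > 2 → outlier.
Every other value lies within [-56.40, 254.56].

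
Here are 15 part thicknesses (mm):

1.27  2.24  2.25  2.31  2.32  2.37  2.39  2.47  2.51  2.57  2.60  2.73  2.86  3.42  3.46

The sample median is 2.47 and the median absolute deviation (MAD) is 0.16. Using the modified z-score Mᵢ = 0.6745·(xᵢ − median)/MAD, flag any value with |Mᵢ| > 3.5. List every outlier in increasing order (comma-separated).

|Mᵢ| > 3.5 ⇔ |xᵢ − 2.47| > 3.5·0.16/0.6745 = 0.83.
So outliers lie outside [1.64, 3.30].
1.27: M = -5.06 → outlier.
3.42: M = 4.00 → outlier.
3.46: M = 4.17 → outlier.

1.27, 3.42, 3.46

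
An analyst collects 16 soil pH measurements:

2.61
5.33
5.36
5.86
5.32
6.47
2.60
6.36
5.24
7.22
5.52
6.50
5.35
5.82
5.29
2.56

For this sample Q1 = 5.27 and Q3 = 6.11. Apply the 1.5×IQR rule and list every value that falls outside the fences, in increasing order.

IQR = Q3 − Q1 = 6.11 − 5.27 = 0.84.
Lower fence = Q1 − 1.5·IQR = 5.27 − 1.26 = 4.01.
Upper fence = Q3 + 1.5·IQR = 6.11 + 1.26 = 7.37.
2.56 < 4.01 → outlier.
2.60 < 4.01 → outlier.
2.61 < 4.01 → outlier.
All remaining values lie within [4.01, 7.37].

2.56, 2.60, 2.61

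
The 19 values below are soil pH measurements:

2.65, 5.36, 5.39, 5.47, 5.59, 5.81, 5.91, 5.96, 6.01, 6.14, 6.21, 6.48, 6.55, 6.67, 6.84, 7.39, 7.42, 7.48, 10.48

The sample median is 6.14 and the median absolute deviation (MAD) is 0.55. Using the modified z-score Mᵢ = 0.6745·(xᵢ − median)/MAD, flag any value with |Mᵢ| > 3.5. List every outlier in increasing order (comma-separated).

|Mᵢ| > 3.5 ⇔ |xᵢ − 6.14| > 3.5·0.55/0.6745 = 2.85.
So outliers lie outside [3.29, 8.99].
2.65: M = -4.28 → outlier.
10.48: M = 5.32 → outlier.

2.65, 10.48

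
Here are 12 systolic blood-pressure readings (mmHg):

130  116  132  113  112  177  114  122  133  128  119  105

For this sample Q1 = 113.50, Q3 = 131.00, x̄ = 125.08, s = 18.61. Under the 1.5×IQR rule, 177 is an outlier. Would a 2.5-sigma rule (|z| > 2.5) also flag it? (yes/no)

yes

z = (177 − 125.08) / 18.61 = 2.79.
|z| = 2.79 > 2.5.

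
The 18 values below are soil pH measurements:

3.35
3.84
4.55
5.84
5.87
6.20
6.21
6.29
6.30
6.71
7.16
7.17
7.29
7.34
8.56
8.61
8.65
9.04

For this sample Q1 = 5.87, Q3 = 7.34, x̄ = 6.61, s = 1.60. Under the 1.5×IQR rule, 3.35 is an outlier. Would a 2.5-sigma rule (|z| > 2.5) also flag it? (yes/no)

z = (3.35 − 6.61) / 1.60 = -2.04.
|z| = 2.04 ≤ 2.5.

no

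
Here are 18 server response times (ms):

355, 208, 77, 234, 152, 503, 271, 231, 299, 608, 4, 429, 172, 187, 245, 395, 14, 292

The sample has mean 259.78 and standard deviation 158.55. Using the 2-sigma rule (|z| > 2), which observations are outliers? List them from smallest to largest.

608

Cutoffs at x̄ ± 2s: 259.78 ± 2·158.55 = [-57.32, 576.88].
608: z = 2.20, |z| > 2 → outlier.
Every other value lies within [-57.32, 576.88].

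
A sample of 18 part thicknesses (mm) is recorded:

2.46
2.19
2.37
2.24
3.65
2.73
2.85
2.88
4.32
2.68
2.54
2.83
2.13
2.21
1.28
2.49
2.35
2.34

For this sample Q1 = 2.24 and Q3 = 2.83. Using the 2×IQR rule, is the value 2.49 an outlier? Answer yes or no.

no

IQR = Q3 − Q1 = 2.83 − 2.24 = 0.59.
Lower fence = Q1 − 2·IQR = 2.24 − 1.18 = 1.06.
Upper fence = Q3 + 2·IQR = 2.83 + 1.18 = 4.01.
2.49 lies within [1.06, 4.01].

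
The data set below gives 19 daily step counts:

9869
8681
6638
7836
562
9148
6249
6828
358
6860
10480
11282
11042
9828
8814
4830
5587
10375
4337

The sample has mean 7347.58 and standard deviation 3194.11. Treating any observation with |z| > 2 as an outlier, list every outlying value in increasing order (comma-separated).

358, 562

Cutoffs at x̄ ± 2s: 7347.58 ± 2·3194.11 = [959.36, 13735.80].
358: z = -2.19, |z| > 2 → outlier.
562: z = -2.12, |z| > 2 → outlier.
Every other value lies within [959.36, 13735.80].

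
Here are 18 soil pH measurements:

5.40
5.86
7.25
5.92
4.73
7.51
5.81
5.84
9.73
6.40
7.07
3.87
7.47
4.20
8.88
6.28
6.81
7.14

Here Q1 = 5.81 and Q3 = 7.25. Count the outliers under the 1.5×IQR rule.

1

IQR = 1.44; fences at 5.81 − 2.16 = 3.65 and 7.25 + 2.16 = 9.41.
Outside the cutoffs: 9.73.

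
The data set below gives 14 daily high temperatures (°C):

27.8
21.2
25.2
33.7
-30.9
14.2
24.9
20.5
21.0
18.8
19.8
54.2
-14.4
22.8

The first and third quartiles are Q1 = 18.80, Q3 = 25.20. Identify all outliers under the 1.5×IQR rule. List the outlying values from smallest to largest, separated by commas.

-30.9, -14.4, 54.2

IQR = Q3 − Q1 = 25.20 − 18.80 = 6.40.
Lower fence = Q1 − 1.5·IQR = 18.80 − 9.60 = 9.20.
Upper fence = Q3 + 1.5·IQR = 25.20 + 9.60 = 34.80.
-30.9 < 9.20 → outlier.
-14.4 < 9.20 → outlier.
54.2 > 34.80 → outlier.
All remaining values lie within [9.20, 34.80].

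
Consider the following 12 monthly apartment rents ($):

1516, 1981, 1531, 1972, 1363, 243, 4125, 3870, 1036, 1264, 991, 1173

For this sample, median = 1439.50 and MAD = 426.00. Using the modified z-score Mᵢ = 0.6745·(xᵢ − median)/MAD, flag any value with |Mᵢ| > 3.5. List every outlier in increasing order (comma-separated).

3870, 4125

|Mᵢ| > 3.5 ⇔ |xᵢ − 1439.50| > 3.5·426.00/0.6745 = 2210.53.
So outliers lie outside [-771.03, 3650.03].
3870: M = 3.85 → outlier.
4125: M = 4.25 → outlier.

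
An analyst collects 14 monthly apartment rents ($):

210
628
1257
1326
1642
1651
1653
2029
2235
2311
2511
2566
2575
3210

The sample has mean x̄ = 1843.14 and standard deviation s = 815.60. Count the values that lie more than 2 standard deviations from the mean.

1

Cutoffs: x̄ ± 2s = [211.94, 3474.34].
Outside the cutoffs: 210.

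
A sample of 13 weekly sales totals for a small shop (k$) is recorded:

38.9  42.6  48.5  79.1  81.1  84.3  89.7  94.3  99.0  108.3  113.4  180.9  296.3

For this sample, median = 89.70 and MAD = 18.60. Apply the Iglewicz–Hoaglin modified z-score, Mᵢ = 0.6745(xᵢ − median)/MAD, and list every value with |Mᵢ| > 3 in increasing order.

180.9, 296.3

|Mᵢ| > 3 ⇔ |xᵢ − 89.70| > 3·18.60/0.6745 = 82.73.
So outliers lie outside [6.97, 172.43].
180.9: M = 3.31 → outlier.
296.3: M = 7.49 → outlier.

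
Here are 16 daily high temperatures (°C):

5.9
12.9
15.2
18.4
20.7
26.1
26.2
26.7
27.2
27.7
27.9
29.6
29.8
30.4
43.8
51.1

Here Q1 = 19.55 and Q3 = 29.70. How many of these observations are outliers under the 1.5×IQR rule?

1

IQR = 10.15; fences at 19.55 − 15.225 = 4.325 and 29.70 + 15.225 = 44.925.
Outside the cutoffs: 51.1.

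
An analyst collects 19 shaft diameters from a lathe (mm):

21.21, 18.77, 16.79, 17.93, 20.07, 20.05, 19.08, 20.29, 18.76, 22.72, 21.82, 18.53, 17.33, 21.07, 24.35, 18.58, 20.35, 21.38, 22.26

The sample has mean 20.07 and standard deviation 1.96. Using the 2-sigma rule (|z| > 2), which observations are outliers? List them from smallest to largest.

24.35

Cutoffs at x̄ ± 2s: 20.07 ± 2·1.96 = [16.15, 23.99].
24.35: z = 2.18, |z| > 2 → outlier.
Every other value lies within [16.15, 23.99].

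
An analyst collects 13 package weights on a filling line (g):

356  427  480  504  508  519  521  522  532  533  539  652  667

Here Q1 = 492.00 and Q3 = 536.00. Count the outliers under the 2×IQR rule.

IQR = 44.00; fences at 492.00 − 88.00 = 404.00 and 536.00 + 88.00 = 624.00.
Outside the cutoffs: 356, 652, 667.

3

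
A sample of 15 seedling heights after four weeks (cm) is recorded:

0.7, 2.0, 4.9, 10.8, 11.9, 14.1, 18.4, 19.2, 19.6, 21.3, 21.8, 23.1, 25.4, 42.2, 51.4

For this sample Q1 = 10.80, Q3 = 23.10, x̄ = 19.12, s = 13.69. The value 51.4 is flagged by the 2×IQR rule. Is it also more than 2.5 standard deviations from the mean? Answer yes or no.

z = (51.4 − 19.12) / 13.69 = 2.36.
|z| = 2.36 ≤ 2.5.

no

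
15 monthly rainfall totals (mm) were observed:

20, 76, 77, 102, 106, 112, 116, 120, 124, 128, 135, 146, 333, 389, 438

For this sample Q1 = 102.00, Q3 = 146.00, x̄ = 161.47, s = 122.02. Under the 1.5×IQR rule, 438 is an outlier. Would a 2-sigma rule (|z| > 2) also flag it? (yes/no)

z = (438 − 161.47) / 122.02 = 2.27.
|z| = 2.27 > 2.

yes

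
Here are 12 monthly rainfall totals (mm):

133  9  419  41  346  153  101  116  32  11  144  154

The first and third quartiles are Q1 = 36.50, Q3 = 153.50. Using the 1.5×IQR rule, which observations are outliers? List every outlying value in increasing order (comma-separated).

IQR = Q3 − Q1 = 153.50 − 36.50 = 117.00.
Lower fence = Q1 − 1.5·IQR = 36.50 − 175.50 = -139.00.
Upper fence = Q3 + 1.5·IQR = 153.50 + 175.50 = 329.00.
346 > 329.00 → outlier.
419 > 329.00 → outlier.
All remaining values lie within [-139.00, 329.00].

346, 419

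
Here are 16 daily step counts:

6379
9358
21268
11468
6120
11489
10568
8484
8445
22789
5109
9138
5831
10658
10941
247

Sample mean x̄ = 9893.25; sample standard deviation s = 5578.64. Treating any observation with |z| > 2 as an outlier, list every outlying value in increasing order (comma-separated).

21268, 22789

Cutoffs at x̄ ± 2s: 9893.25 ± 2·5578.64 = [-1264.03, 21050.53].
21268: z = 2.04, |z| > 2 → outlier.
22789: z = 2.31, |z| > 2 → outlier.
Every other value lies within [-1264.03, 21050.53].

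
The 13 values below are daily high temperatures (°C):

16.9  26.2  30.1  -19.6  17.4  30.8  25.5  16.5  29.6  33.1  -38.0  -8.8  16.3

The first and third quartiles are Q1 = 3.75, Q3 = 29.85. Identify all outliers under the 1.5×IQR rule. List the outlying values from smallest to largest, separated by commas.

-38.0

IQR = Q3 − Q1 = 29.85 − 3.75 = 26.10.
Lower fence = Q1 − 1.5·IQR = 3.75 − 39.15 = -35.40.
Upper fence = Q3 + 1.5·IQR = 29.85 + 39.15 = 69.00.
-38.0 < -35.40 → outlier.
All remaining values lie within [-35.40, 69.00].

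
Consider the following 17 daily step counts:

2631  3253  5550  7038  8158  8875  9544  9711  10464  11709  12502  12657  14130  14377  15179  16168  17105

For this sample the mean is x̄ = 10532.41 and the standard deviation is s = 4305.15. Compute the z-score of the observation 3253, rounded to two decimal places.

-1.69

z = (3253 − 10532.41) / 4305.15 = -1.69.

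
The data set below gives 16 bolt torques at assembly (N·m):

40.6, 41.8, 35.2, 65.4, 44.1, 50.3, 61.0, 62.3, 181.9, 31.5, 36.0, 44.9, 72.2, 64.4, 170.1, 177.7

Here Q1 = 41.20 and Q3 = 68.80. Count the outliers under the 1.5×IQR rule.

IQR = 27.60; fences at 41.20 − 41.40 = -0.20 and 68.80 + 41.40 = 110.20.
Outside the cutoffs: 170.1, 177.7, 181.9.

3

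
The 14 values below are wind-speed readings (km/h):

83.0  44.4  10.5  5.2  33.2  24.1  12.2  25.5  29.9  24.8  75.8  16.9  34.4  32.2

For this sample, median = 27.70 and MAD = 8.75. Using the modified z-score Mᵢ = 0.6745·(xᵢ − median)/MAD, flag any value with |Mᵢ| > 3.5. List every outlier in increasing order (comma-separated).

|Mᵢ| > 3.5 ⇔ |xᵢ − 27.70| > 3.5·8.75/0.6745 = 45.40.
So outliers lie outside [-17.70, 73.10].
75.8: M = 3.71 → outlier.
83.0: M = 4.26 → outlier.

75.8, 83.0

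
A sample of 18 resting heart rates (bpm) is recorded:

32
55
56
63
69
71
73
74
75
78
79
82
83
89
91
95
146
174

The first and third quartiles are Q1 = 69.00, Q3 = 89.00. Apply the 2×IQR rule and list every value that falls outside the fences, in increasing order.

146, 174

IQR = Q3 − Q1 = 89.00 − 69.00 = 20.00.
Lower fence = Q1 − 2·IQR = 69.00 − 40.00 = 29.00.
Upper fence = Q3 + 2·IQR = 89.00 + 40.00 = 129.00.
146 > 129.00 → outlier.
174 > 129.00 → outlier.
All remaining values lie within [29.00, 129.00].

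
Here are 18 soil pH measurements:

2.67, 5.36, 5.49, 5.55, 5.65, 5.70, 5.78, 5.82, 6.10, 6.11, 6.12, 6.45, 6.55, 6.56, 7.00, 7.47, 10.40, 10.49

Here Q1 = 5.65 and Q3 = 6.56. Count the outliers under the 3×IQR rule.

IQR = 0.91; fences at 5.65 − 2.73 = 2.92 and 6.56 + 2.73 = 9.29.
Outside the cutoffs: 2.67, 10.40, 10.49.

3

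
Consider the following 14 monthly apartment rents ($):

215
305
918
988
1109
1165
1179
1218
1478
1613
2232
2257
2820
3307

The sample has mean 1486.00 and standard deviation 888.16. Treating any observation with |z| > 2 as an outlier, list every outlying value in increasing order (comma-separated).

3307

Cutoffs at x̄ ± 2s: 1486.00 ± 2·888.16 = [-290.32, 3262.32].
3307: z = 2.05, |z| > 2 → outlier.
Every other value lies within [-290.32, 3262.32].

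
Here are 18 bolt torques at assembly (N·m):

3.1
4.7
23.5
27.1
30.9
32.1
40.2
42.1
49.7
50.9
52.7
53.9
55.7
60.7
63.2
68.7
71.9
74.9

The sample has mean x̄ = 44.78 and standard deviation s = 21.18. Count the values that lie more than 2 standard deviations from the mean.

Cutoffs: x̄ ± 2s = [2.42, 87.14].
Every value lies within the cutoffs.

0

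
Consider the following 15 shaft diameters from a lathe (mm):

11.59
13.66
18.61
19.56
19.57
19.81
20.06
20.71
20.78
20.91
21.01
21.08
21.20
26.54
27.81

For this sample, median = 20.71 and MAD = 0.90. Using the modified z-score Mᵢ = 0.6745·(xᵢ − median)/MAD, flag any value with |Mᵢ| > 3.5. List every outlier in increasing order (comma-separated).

11.59, 13.66, 26.54, 27.81

|Mᵢ| > 3.5 ⇔ |xᵢ − 20.71| > 3.5·0.90/0.6745 = 4.67.
So outliers lie outside [16.04, 25.38].
11.59: M = -6.83 → outlier.
13.66: M = -5.28 → outlier.
26.54: M = 4.37 → outlier.
27.81: M = 5.32 → outlier.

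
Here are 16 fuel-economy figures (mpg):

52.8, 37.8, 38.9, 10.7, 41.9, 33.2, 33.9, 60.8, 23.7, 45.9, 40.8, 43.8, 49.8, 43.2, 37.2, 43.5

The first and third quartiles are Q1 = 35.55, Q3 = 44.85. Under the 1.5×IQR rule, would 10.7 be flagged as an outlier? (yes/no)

IQR = Q3 − Q1 = 44.85 − 35.55 = 9.30.
Lower fence = Q1 − 1.5·IQR = 35.55 − 13.95 = 21.60.
Upper fence = Q3 + 1.5·IQR = 44.85 + 13.95 = 58.80.
10.7 lies below the lower fence.

yes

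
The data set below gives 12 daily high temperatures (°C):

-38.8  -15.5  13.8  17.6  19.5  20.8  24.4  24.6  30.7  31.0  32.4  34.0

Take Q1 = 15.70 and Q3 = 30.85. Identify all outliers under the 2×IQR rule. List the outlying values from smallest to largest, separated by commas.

IQR = Q3 − Q1 = 30.85 − 15.70 = 15.15.
Lower fence = Q1 − 2·IQR = 15.70 − 30.30 = -14.60.
Upper fence = Q3 + 2·IQR = 30.85 + 30.30 = 61.15.
-38.8 < -14.60 → outlier.
-15.5 < -14.60 → outlier.
All remaining values lie within [-14.60, 61.15].

-38.8, -15.5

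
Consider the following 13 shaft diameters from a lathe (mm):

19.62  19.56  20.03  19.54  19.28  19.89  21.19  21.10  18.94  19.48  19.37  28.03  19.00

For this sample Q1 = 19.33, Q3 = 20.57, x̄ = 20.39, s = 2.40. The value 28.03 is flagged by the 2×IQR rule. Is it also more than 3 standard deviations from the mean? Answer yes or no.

yes

z = (28.03 − 20.39) / 2.40 = 3.18.
|z| = 3.18 > 3.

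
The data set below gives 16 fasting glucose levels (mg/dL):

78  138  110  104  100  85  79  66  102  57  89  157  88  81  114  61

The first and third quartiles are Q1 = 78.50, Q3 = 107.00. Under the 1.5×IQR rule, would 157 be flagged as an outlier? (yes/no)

yes

IQR = Q3 − Q1 = 107.00 − 78.50 = 28.50.
Lower fence = Q1 − 1.5·IQR = 78.50 − 42.75 = 35.75.
Upper fence = Q3 + 1.5·IQR = 107.00 + 42.75 = 149.75.
157 lies above the upper fence.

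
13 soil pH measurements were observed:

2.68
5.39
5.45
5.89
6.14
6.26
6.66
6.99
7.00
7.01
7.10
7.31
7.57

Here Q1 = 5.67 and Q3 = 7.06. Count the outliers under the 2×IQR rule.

1

IQR = 1.39; fences at 5.67 − 2.78 = 2.89 and 7.06 + 2.78 = 9.84.
Outside the cutoffs: 2.68.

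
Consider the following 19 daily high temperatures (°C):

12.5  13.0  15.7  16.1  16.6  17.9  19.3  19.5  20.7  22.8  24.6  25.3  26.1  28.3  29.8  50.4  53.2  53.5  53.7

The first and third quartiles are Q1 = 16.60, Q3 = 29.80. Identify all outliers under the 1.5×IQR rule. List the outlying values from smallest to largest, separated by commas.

IQR = Q3 − Q1 = 29.80 − 16.60 = 13.20.
Lower fence = Q1 − 1.5·IQR = 16.60 − 19.80 = -3.20.
Upper fence = Q3 + 1.5·IQR = 29.80 + 19.80 = 49.60.
50.4 > 49.60 → outlier.
53.2 > 49.60 → outlier.
53.5 > 49.60 → outlier.
53.7 > 49.60 → outlier.
All remaining values lie within [-3.20, 49.60].

50.4, 53.2, 53.5, 53.7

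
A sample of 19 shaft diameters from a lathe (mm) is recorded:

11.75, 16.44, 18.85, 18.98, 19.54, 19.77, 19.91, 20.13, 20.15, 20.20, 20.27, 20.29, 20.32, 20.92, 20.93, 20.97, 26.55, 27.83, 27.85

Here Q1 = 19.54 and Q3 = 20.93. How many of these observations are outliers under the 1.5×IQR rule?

IQR = 1.39; fences at 19.54 − 2.085 = 17.455 and 20.93 + 2.085 = 23.015.
Outside the cutoffs: 11.75, 16.44, 26.55, 27.83, 27.85.

5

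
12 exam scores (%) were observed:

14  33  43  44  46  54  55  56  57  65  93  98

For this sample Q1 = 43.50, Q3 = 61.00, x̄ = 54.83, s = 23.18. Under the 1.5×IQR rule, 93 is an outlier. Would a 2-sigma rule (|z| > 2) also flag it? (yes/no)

z = (93 − 54.83) / 23.18 = 1.65.
|z| = 1.65 ≤ 2.

no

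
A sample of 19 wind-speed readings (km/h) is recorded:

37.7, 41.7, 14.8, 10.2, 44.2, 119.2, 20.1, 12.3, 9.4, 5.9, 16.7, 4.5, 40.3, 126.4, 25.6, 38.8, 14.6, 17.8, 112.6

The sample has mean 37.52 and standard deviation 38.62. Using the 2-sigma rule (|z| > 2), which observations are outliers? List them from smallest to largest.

119.2, 126.4

Cutoffs at x̄ ± 2s: 37.52 ± 2·38.62 = [-39.72, 114.76].
119.2: z = 2.11, |z| > 2 → outlier.
126.4: z = 2.30, |z| > 2 → outlier.
Every other value lies within [-39.72, 114.76].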